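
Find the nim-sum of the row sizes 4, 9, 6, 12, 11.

Nim-sum: 4 ^ 9 ^ 6 ^ 12 ^ 11 = 12.

12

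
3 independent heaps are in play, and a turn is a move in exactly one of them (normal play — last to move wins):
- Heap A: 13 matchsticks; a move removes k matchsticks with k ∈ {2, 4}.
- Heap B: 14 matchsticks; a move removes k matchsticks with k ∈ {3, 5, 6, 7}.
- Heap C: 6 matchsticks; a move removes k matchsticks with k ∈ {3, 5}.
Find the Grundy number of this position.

For heap A, compute g(0), g(1), … with moves {2, 4}:
g(0) = mex{} = 0
g(1) = mex{} = 0
g(2) = mex{0} = 1
g(3) = mex{0} = 1
g(4) = mex{0,1} = 2
g(5) = mex{0,1} = 2
g(6) = mex{1,2} = 0
g(7) = mex{1,2} = 0
g(8) = mex{0,2} = 1
g(9) = mex{0,2} = 1
g(10) = mex{0,1} = 2
g(11) = mex{0,1} = 2
g(12) = mex{1,2} = 0
g(13) = mex{1,2} = 0
So g(13) = 0.
For heap B, compute g(0), g(1), … with moves {3, 5, 6, 7}:
k:     0  1  2  3  4  5  6  7  8  9 10 11 12 13 14
g(k):  0  0  0  1  1  1  2  2  2  3  0  0  0  1  1
So g(14) = 1.
For heap C, compute g(0), g(1), … with moves {3, 5}:
k:     0  1  2  3  4  5  6
g(k):  0  0  0  1  1  1  2
So g(6) = 2.
By the Sprague-Grundy theorem, the Grundy value of a sum of independent games is the XOR of the component values.
Combined value = 0 ⊕ 1 ⊕ 2 = 3.

3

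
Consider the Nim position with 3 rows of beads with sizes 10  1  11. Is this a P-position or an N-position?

P-position

Compute the nim-sum pairwise:
10 ⊕ 1 = 11
11 ⊕ 11 = 0
The nim-sum is 0, so this is a P-position: the player to move is in a losing position under optimal play.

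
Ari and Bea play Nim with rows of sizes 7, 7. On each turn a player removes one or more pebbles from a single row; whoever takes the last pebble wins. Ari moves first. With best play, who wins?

Bea wins

Compute the nim-sum pairwise:
7 ^ 7 = 0
The nim-sum is 0, so this is a P-position: the player to move is in a losing position under optimal play; Ari is about to move from it and so loses — Bea wins.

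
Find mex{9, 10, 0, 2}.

0 is in the set but 1 is not, so the mex is 1.

1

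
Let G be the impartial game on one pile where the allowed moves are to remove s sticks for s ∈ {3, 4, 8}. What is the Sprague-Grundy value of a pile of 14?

0

Grundy values for subtraction set {3, 4, 8}:
g(0) = mex{} = 0
g(1) = mex{} = 0
g(2) = mex{} = 0
g(3) = mex{0} = 1
g(4) = mex{0} = 1
g(5) = mex{0} = 1
g(6) = mex{0,1} = 2
g(7) = mex{1} = 0
g(8) = mex{0,1} = 2
g(9) = mex{0,1,2} = 3
g(10) = mex{0,2} = 1
g(11) = mex{0,1,2} = 3
g(12) = mex{1,2,3} = 0
g(13) = mex{1,3} = 0
g(14) = mex{1,2,3} = 0
So g(14) = 0.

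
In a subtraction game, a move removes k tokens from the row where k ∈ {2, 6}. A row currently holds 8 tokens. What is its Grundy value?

Build the Grundy sequence with g(k) = mex{g(k−s) : s ∈ {2, 6}, s ≤ k}:
k:     0  1  2  3  4  5  6  7  8
g(k):  0  0  1  1  0  0  1  1  0
So g(8) = 0.

0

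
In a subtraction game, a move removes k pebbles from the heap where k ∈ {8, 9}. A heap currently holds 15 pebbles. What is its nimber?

1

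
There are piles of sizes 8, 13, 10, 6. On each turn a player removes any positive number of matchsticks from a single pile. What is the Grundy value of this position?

In binary:
  1000  (8)
  1101  (13)
  1010  (10)
  0110  (6)
  ----
  1001  (9)

9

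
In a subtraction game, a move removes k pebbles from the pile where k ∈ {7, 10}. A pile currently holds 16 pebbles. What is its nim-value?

2

Grundy values for subtraction set {7, 10}:
k:     0  1  2  3  4  5  6  7  8  9 10 11 12 13 14 15 16
g(k):  0  0  0  0  0  0  0  1  1  1  1  1  1  1  2  2  2
So g(16) = 2.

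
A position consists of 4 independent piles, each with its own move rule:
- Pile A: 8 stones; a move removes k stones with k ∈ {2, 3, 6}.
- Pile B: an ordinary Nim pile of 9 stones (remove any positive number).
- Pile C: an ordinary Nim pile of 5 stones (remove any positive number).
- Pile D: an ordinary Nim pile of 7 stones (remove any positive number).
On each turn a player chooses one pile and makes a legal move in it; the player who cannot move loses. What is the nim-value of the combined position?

9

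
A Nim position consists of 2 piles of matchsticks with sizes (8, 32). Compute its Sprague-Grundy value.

40

Nim-sum: 8 XOR 32 = 40.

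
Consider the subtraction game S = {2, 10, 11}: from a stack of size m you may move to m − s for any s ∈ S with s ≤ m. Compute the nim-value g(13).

0

Build the Grundy sequence with g(k) = mex{g(k−s) : s ∈ {2, 10, 11}, s ≤ k}:
k:     0  1  2  3  4  5  6  7  8  9 10 11 12 13
g(k):  0  0  1  1  0  0  1  1  0  0  1  1  2  0
So g(13) = 0.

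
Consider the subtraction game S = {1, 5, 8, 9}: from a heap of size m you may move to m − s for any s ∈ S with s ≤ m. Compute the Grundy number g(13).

3

Grundy values for subtraction set {1, 5, 8, 9}:
k:     0  1  2  3  4  5  6  7  8  9 10 11 12 13
g(k):  0  1  0  1  0  1  0  1  2  3  2  3  2  3
So g(13) = 3.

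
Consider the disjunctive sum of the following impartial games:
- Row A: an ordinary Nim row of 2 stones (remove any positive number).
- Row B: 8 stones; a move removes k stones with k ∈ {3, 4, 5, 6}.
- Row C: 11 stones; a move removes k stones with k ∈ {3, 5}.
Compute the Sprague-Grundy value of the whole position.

1

Row A is a plain Nim row of size 2, so its Grundy value is 2.
For row B, compute g(0), g(1), … with moves {3, 4, 5, 6}:
g(0) = mex{} = 0
g(1) = mex{} = 0
g(2) = mex{} = 0
g(3) = mex{0} = 1
g(4) = mex{0} = 1
g(5) = mex{0} = 1
g(6) = mex{0,1} = 2
g(7) = mex{0,1} = 2
g(8) = mex{0,1} = 2
So g(8) = 2.
For row C, compute g(0), g(1), … with moves {3, 5}:
k:     0  1  2  3  4  5  6  7  8  9 10 11
g(k):  0  0  0  1  1  1  2  2  0  0  0  1
So g(11) = 1.
The value of a disjunctive sum is the nim-sum of the parts.
Combined value = 2 ⊕ 2 ⊕ 1 = 1.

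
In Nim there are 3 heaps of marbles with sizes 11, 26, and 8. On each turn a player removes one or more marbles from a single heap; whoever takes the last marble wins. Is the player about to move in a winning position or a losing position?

Nim-sum: 11 ^ 26 ^ 8 = 25.
The nim-sum is 25 ≠ 0, so this is an N-position: the player to move can win.

Winning position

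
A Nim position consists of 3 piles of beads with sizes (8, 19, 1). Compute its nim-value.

In binary:
  01000  (8)
  10011  (19)
  00001  (1)
  -----
  11010  (26)

26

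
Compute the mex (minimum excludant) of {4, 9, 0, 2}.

1

0 is in the set but 1 is not, so the mex is 1.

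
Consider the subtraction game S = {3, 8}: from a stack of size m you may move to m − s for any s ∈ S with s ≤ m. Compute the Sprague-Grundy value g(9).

Grundy values for subtraction set {3, 8}:
k:     0  1  2  3  4  5  6  7  8  9
g(k):  0  0  0  1  1  1  0  0  2  1
So g(9) = 1.

1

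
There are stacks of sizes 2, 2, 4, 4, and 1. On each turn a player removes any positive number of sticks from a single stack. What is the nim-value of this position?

1

Nim-sum: 2 ⊕ 2 ⊕ 4 ⊕ 4 ⊕ 1 = 1.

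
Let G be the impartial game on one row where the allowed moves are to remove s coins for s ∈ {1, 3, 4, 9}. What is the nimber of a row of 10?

3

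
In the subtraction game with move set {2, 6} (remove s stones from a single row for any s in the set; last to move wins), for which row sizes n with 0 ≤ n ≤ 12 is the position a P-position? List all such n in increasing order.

0, 1, 4, 5, 8, 9, 12

Build the Grundy sequence with g(k) = mex{g(k−s) : s ∈ {2, 6}, s ≤ k}:
g(0) = mex{} = 0
g(1) = mex{} = 0
g(2) = mex{0} = 1
g(3) = mex{0} = 1
g(4) = mex{1} = 0
g(5) = mex{1} = 0
g(6) = mex{0} = 1
g(7) = mex{0} = 1
g(8) = mex{1} = 0
g(9) = mex{1} = 0
g(10) = mex{0} = 1
g(11) = mex{0} = 1
g(12) = mex{1} = 0
The P-positions (g = 0) in 0..12 are 0, 1, 4, 5, 8, 9, 12.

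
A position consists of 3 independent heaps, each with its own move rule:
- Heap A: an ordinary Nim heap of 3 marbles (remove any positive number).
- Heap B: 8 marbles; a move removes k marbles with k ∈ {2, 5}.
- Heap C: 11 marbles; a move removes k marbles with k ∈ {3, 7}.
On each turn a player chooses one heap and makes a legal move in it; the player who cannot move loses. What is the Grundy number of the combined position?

Heap A is a plain Nim heap of size 3, so its Grundy value is 3.
For heap B, compute g(0), g(1), … with moves {2, 5}:
k:     0  1  2  3  4  5  6  7  8
g(k):  0  0  1  1  0  2  1  0  0
So g(8) = 0.
For heap C, compute g(0), g(1), … with moves {3, 7}:
k:     0  1  2  3  4  5  6  7  8  9 10 11
g(k):  0  0  0  1  1  1  0  2  2  1  0  0
So g(11) = 0.
The value of a disjunctive sum is the nim-sum of the parts.
Combined value = 3 XOR 0 XOR 0 = 3.

3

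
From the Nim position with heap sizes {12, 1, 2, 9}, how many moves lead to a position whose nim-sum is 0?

1

Compute the nim-sum pairwise:
12 XOR 1 = 13
13 XOR 2 = 15
15 XOR 9 = 6
The overall nim-sum is X = 6. A heap of size p has a winning move iff p XOR X < p (reduce it to p XOR X).
  12: 12 XOR 6 = 10 < 12 — winning move (to 10).
  1: 1 XOR 6 = 7 ≥ 1 — no move.
  2: 2 XOR 6 = 4 ≥ 2 — no move.
  9: 9 XOR 6 = 15 ≥ 9 — no move.
That gives 1 winning move.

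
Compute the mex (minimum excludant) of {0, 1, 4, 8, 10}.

2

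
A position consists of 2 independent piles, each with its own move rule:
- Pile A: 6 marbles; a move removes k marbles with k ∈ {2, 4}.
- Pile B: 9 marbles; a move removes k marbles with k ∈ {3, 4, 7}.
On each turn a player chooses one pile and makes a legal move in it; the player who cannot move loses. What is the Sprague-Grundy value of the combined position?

3

Grundy values for pile A (subtraction set {2, 4}):
g(0) = mex{} = 0
g(1) = mex{} = 0
g(2) = mex{0} = 1
g(3) = mex{0} = 1
g(4) = mex{0,1} = 2
g(5) = mex{0,1} = 2
g(6) = mex{1,2} = 0
So g(6) = 0.
Grundy values for pile B (subtraction set {3, 4, 7}):
k:     0  1  2  3  4  5  6  7  8  9
g(k):  0  0  0  1  1  1  2  2  2  3
So g(9) = 3.
The value of a disjunctive sum is the nim-sum of the parts.
Combined value = 0 XOR 3 = 3.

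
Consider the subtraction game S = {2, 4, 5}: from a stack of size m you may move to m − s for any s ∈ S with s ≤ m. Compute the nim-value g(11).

2

Grundy values for subtraction set {2, 4, 5}:
k:     0  1  2  3  4  5  6  7  8  9 10 11
g(k):  0  0  1  1  2  2  3  0  0  1  1  2
So g(11) = 2.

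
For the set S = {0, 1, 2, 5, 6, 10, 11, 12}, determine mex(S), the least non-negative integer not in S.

The values 0, 1, 2 are all present; 3 is the first non-negative integer missing from the set.

3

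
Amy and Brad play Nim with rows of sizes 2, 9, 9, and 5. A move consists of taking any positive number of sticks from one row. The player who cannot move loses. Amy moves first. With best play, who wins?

Amy wins

Write each in binary and XOR column by column:
  0010  (2)
  1001  (9)
  1001  (9)
  0101  (5)
  ----
  0111  (7)
The nim-sum is 7 ≠ 0, so this is an N-position: the player to move can win; Amy has a winning move.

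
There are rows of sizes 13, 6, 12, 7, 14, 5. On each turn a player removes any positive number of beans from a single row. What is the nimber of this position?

11

Nim-sum: 13 XOR 6 XOR 12 XOR 7 XOR 14 XOR 5 = 11.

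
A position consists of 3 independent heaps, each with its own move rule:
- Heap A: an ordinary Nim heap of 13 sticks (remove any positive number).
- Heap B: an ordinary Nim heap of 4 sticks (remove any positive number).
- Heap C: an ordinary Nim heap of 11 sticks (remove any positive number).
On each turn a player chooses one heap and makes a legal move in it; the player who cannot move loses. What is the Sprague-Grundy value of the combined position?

2

Heap A is a plain Nim heap of size 13, so its Grundy value is 13.
Heap B is a plain Nim heap of size 4, so its Grundy value is 4.
Heap C is a plain Nim heap of size 11, so its Grundy value is 11.
The value of a disjunctive sum is the nim-sum of the parts.
Combined value = 13 ⊕ 4 ⊕ 11 = 2.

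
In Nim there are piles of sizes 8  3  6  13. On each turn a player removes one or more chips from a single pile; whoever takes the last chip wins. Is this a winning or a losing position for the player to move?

Nim-sum: 8 XOR 3 XOR 6 XOR 13 = 0.
The nim-sum is 0, so this is a P-position: the player to move is in a losing position under optimal play.

Losing position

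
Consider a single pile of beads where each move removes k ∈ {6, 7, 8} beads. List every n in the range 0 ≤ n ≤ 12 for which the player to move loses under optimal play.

0, 1, 2, 3, 4, 5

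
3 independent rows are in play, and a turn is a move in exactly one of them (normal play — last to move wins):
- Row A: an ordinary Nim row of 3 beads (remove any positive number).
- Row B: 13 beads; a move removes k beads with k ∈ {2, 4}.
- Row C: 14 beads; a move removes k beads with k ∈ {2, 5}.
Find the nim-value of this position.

3

Row A is a plain Nim row of size 3, so its Grundy value is 3.
Grundy values for row B (subtraction set {2, 4}):
k:     0  1  2  3  4  5  6  7  8  9 10 11 12 13
g(k):  0  0  1  1  2  2  0  0  1  1  2  2  0  0
So g(13) = 0.
Build the Grundy sequence for row C with g(k) = mex{g(k−s) : s ∈ {2, 5}, s ≤ k}:
k:     0  1  2  3  4  5  6  7  8  9 10 11 12 13 14
g(k):  0  0  1  1  0  2  1  0  0  1  1  0  2  1  0
So g(14) = 0.
By the Sprague-Grundy theorem, the Grundy value of a sum of independent games is the XOR of the component values.
Combined value = 3 XOR 0 XOR 0 = 3.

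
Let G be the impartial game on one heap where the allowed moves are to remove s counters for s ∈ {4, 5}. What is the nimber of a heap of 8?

2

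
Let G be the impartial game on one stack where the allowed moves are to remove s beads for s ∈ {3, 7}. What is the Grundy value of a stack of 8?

2

Build the Grundy sequence with g(k) = mex{g(k−s) : s ∈ {3, 7}, s ≤ k}:
k:     0  1  2  3  4  5  6  7  8
g(k):  0  0  0  1  1  1  0  2  2
So g(8) = 2.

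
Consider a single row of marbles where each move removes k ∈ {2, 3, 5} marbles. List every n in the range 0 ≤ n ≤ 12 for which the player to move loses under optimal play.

0, 1, 7, 8

Compute g(0), g(1), … for moves {2, 3, 5}:
k:     0  1  2  3  4  5  6  7  8  9 10 11 12
g(k):  0  0  1  1  2  2  3  0  0  1  1  2  2
The P-positions (g = 0) in 0..12 are 0, 1, 7, 8.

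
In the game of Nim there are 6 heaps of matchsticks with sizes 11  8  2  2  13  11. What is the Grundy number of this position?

5

Compute the nim-sum pairwise:
11 ⊕ 8 = 3
3 ⊕ 2 = 1
1 ⊕ 2 = 3
3 ⊕ 13 = 14
14 ⊕ 11 = 5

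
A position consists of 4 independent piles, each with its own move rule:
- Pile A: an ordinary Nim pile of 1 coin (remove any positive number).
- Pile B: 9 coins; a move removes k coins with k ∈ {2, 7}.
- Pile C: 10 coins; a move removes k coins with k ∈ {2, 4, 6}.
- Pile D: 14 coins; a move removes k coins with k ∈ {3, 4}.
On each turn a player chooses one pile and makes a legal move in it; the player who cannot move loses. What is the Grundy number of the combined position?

0

Pile A is a plain Nim pile of size 1, so its Grundy value is 1.
For pile B, compute g(0), g(1), … with moves {2, 7}:
g(0) = mex{} = 0
g(1) = mex{} = 0
g(2) = mex{0} = 1
g(3) = mex{0} = 1
g(4) = mex{1} = 0
g(5) = mex{1} = 0
g(6) = mex{0} = 1
g(7) = mex{0} = 1
g(8) = mex{0,1} = 2
g(9) = mex{1} = 0
So g(9) = 0.
Build the Grundy sequence for pile C with g(k) = mex{g(k−s) : s ∈ {2, 4, 6}, s ≤ k}:
k:     0  1  2  3  4  5  6  7  8  9 10
g(k):  0  0  1  1  2  2  3  3  0  0  1
So g(10) = 1.
Build the Grundy sequence for pile D with g(k) = mex{g(k−s) : s ∈ {3, 4}, s ≤ k}:
k:     0  1  2  3  4  5  6  7  8  9 10 11 12 13 14
g(k):  0  0  0  1  1  1  2  0  0  0  1  1  1  2  0
So g(14) = 0.
By the Sprague-Grundy theorem, the Grundy value of a sum of independent games is the XOR of the component values.
Combined value = 1 XOR 0 XOR 1 XOR 0 = 0.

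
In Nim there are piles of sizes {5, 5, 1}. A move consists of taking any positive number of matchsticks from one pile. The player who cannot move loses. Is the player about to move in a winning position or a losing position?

Write each in binary and XOR column by column:
  101  (5)
  101  (5)
  001  (1)
  ---
  001  (1)
The nim-sum is 1 ≠ 0, so this is an N-position: the player to move can win.

Winning position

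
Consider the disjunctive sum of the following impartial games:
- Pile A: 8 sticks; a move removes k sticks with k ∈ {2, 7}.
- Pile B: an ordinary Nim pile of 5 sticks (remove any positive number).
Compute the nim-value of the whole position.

7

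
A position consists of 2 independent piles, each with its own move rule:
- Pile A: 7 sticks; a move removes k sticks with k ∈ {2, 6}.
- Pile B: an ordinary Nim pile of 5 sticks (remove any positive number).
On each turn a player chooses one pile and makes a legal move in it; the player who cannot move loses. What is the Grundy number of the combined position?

Grundy values for pile A (subtraction set {2, 6}):
g(0) = mex{} = 0
g(1) = mex{} = 0
g(2) = mex{0} = 1
g(3) = mex{0} = 1
g(4) = mex{1} = 0
g(5) = mex{1} = 0
g(6) = mex{0} = 1
g(7) = mex{0} = 1
So g(7) = 1.
Pile B is a plain Nim pile of size 5, so its Grundy value is 5.
By the Sprague-Grundy theorem, the Grundy value of a sum of independent games is the XOR of the component values.
Combined value = 1 ⊕ 5 = 4.

4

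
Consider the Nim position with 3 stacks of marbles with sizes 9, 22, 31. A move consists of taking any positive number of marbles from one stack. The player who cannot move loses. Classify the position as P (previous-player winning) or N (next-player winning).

P-position

Compute the nim-sum pairwise:
9 ⊕ 22 = 31
31 ⊕ 31 = 0
The nim-sum is 0, so this is a P-position: the player to move is in a losing position under optimal play.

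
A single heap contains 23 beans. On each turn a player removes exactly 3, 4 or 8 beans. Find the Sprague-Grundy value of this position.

Build the Grundy sequence with g(k) = mex{g(k−s) : s ∈ {3, 4, 8}, s ≤ k}:
k:     0  1  2  3  4  5  6  7  8  9 10 11 12 13 14 15 16 17 18 19 20 21 22 23
g(k):  0  0  0  1  1  1  2  0  2  3  1  3  0  0  0  1  1  1  2  0  2  3  1  3
So g(23) = 3.

3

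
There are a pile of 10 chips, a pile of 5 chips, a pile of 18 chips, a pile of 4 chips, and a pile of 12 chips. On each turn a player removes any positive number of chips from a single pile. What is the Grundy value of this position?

21

Compute the nim-sum pairwise:
10 ⊕ 5 = 15
15 ⊕ 18 = 29
29 ⊕ 4 = 25
25 ⊕ 12 = 21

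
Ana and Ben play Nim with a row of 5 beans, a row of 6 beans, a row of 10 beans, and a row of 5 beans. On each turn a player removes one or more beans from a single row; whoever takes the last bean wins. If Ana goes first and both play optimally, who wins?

Nim-sum: 5 ^ 6 ^ 10 ^ 5 = 12.
The nim-sum is 12 ≠ 0, so this is an N-position: the player to move can win; Ana has a winning move.

Ana wins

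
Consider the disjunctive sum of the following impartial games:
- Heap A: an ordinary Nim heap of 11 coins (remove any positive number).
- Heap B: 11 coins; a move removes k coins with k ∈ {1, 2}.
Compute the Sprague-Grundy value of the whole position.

Heap A is a plain Nim heap of size 11, so its Grundy value is 11.
Build the Grundy sequence for heap B with g(k) = mex{g(k−s) : s ∈ {1, 2}, s ≤ k}:
g(0) = mex{} = 0
g(1) = mex{0} = 1
g(2) = mex{0,1} = 2
g(3) = mex{1,2} = 0
g(4) = mex{0,2} = 1
g(5) = mex{0,1} = 2
g(6) = mex{1,2} = 0
g(7) = mex{0,2} = 1
g(8) = mex{0,1} = 2
g(9) = mex{1,2} = 0
g(10) = mex{0,2} = 1
g(11) = mex{0,1} = 2
So g(11) = 2.
The value of a disjunctive sum is the nim-sum of the parts.
Combined value = 11 XOR 2 = 9.

9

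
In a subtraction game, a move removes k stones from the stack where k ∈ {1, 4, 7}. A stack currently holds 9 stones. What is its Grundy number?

1

Grundy values for subtraction set {1, 4, 7}:
k:     0  1  2  3  4  5  6  7  8  9
g(k):  0  1  0  1  2  0  1  2  0  1
So g(9) = 1.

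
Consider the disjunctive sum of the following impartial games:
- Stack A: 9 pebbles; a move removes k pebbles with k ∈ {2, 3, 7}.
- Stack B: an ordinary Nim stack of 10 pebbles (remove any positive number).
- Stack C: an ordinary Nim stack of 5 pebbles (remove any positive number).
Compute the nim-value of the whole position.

13

Build the Grundy sequence for stack A with g(k) = mex{g(k−s) : s ∈ {2, 3, 7}, s ≤ k}:
k:     0  1  2  3  4  5  6  7  8  9
g(k):  0  0  1  1  2  0  0  1  1  2
So g(9) = 2.
Stack B is a plain Nim stack of size 10, so its Grundy value is 10.
Stack C is a plain Nim stack of size 5, so its Grundy value is 5.
By the Sprague-Grundy theorem, the Grundy value of a sum of independent games is the XOR of the component values.
Combined value = 2 ⊕ 10 ⊕ 5 = 13.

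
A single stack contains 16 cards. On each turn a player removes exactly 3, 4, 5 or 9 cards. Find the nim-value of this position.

Grundy values for subtraction set {3, 4, 5, 9}:
k:     0  1  2  3  4  5  6  7  8  9 10 11 12 13 14 15 16
g(k):  0  0  0  1  1  1  2  2  0  3  3  1  4  2  0  0  0
So g(16) = 0.

0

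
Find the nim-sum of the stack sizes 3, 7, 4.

0

Compute the nim-sum pairwise:
3 ⊕ 7 = 4
4 ⊕ 4 = 0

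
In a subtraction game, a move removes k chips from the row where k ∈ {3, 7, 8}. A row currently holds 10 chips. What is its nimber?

3

Build the Grundy sequence with g(k) = mex{g(k−s) : s ∈ {3, 7, 8}, s ≤ k}:
g(0) = mex{} = 0
g(1) = mex{} = 0
g(2) = mex{} = 0
g(3) = mex{0} = 1
g(4) = mex{0} = 1
g(5) = mex{0} = 1
g(6) = mex{1} = 0
g(7) = mex{0,1} = 2
g(8) = mex{0,1} = 2
g(9) = mex{0} = 1
g(10) = mex{0,1,2} = 3
So g(10) = 3.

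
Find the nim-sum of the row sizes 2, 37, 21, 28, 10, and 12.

In binary:
  000010  (2)
  100101  (37)
  010101  (21)
  011100  (28)
  001010  (10)
  001100  (12)
  ------
  101000  (40)

40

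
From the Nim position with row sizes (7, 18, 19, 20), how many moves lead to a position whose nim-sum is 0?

3

Compute the nim-sum pairwise:
7 XOR 18 = 21
21 XOR 19 = 6
6 XOR 20 = 18
The overall nim-sum is X = 18. A row of size p has a winning move iff p XOR X < p (reduce it to p XOR X).
  7: 7 XOR 18 = 21 ≥ 7 — no move.
  18: 18 XOR 18 = 0 < 18 — winning move (to 0).
  19: 19 XOR 18 = 1 < 19 — winning move (to 1).
  20: 20 XOR 18 = 6 < 20 — winning move (to 6).
That gives 3 winning moves.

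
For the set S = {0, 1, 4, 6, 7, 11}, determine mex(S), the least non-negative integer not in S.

The values 0, 1 are all present; 2 is the first non-negative integer missing from the set.

2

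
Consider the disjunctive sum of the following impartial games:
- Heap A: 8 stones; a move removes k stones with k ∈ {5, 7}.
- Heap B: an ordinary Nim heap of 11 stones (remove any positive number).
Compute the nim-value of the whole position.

Build the Grundy sequence for heap A with g(k) = mex{g(k−s) : s ∈ {5, 7}, s ≤ k}:
g(0) = mex{} = 0
g(1) = mex{} = 0
g(2) = mex{} = 0
g(3) = mex{} = 0
g(4) = mex{} = 0
g(5) = mex{0} = 1
g(6) = mex{0} = 1
g(7) = mex{0} = 1
g(8) = mex{0} = 1
So g(8) = 1.
Heap B is a plain Nim heap of size 11, so its Grundy value is 11.
By the Sprague-Grundy theorem, the Grundy value of a sum of independent games is the XOR of the component values.
Combined value = 1 ⊕ 11 = 10.

10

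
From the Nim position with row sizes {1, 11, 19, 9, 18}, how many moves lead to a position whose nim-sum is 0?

3

Nim-sum: 1 ⊕ 11 ⊕ 19 ⊕ 9 ⊕ 18 = 2.
The overall nim-sum is X = 2. A row of size p has a winning move iff p XOR X < p (reduce it to p XOR X).
  1: 1 XOR 2 = 3 ≥ 1 — no move.
  11: 11 XOR 2 = 9 < 11 — winning move (to 9).
  19: 19 XOR 2 = 17 < 19 — winning move (to 17).
  9: 9 XOR 2 = 11 ≥ 9 — no move.
  18: 18 XOR 2 = 16 < 18 — winning move (to 16).
That gives 3 winning moves.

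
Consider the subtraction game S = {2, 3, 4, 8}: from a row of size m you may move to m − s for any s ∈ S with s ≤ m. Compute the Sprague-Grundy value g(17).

Build the Grundy sequence with g(k) = mex{g(k−s) : s ∈ {2, 3, 4, 8}, s ≤ k}:
k:     0  1  2  3  4  5  6  7  8  9 10 11 12 13 14 15 16 17
g(k):  0  0  1  1  2  2  0  0  1  1  2  2  0  0  1  1  2  2
So g(17) = 2.

2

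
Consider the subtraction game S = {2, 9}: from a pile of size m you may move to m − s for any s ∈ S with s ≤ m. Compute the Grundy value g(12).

Build the Grundy sequence with g(k) = mex{g(k−s) : s ∈ {2, 9}, s ≤ k}:
g(0) = mex{} = 0
g(1) = mex{} = 0
g(2) = mex{0} = 1
g(3) = mex{0} = 1
g(4) = mex{1} = 0
g(5) = mex{1} = 0
g(6) = mex{0} = 1
g(7) = mex{0} = 1
g(8) = mex{1} = 0
g(9) = mex{0,1} = 2
g(10) = mex{0} = 1
g(11) = mex{1,2} = 0
g(12) = mex{1} = 0
So g(12) = 0.

0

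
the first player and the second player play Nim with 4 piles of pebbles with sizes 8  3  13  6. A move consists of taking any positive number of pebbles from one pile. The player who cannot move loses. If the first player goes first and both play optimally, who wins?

the second player wins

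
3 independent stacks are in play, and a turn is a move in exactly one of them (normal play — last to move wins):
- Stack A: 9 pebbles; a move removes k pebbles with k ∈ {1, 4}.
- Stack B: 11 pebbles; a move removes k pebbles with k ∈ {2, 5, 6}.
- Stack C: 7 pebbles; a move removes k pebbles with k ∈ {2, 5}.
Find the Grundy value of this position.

2

Grundy values for stack A (subtraction set {1, 4}):
k:     0  1  2  3  4  5  6  7  8  9
g(k):  0  1  0  1  2  0  1  0  1  2
So g(9) = 2.
For stack B, compute g(0), g(1), … with moves {2, 5, 6}:
k:     0  1  2  3  4  5  6  7  8  9 10 11
g(k):  0  0  1  1  0  2  1  3  0  2  1  0
So g(11) = 0.
Grundy values for stack C (subtraction set {2, 5}):
g(0) = mex{} = 0
g(1) = mex{} = 0
g(2) = mex{0} = 1
g(3) = mex{0} = 1
g(4) = mex{1} = 0
g(5) = mex{0,1} = 2
g(6) = mex{0} = 1
g(7) = mex{1,2} = 0
So g(7) = 0.
The value of a disjunctive sum is the nim-sum of the parts.
Combined value = 2 ⊕ 0 ⊕ 0 = 2.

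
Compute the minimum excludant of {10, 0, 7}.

0 is in the set but 1 is not, so the mex is 1.

1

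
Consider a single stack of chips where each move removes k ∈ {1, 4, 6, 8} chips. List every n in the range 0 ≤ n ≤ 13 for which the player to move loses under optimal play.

0, 2, 5, 7, 12

Compute g(0), g(1), … for moves {1, 4, 6, 8}:
g(0) = mex{} = 0
g(1) = mex{0} = 1
g(2) = mex{1} = 0
g(3) = mex{0} = 1
g(4) = mex{0,1} = 2
g(5) = mex{1,2} = 0
g(6) = mex{0} = 1
g(7) = mex{1} = 0
g(8) = mex{0,2} = 1
g(9) = mex{0,1} = 2
g(10) = mex{0,1,2} = 3
g(11) = mex{0,1,3} = 2
g(12) = mex{1,2} = 0
g(13) = mex{0,2} = 1
The P-positions (g = 0) in 0..13 are 0, 2, 5, 7, 12.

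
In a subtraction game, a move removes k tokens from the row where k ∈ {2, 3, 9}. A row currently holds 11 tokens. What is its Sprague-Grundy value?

0

Build the Grundy sequence with g(k) = mex{g(k−s) : s ∈ {2, 3, 9}, s ≤ k}:
k:     0  1  2  3  4  5  6  7  8  9 10 11
g(k):  0  0  1  1  2  0  0  1  1  2  2  0
So g(11) = 0.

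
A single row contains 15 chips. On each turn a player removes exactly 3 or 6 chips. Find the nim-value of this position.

2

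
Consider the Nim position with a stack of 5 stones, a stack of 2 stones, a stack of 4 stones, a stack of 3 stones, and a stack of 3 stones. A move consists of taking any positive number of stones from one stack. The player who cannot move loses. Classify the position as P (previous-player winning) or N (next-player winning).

In binary:
  101  (5)
  010  (2)
  100  (4)
  011  (3)
  011  (3)
  ---
  011  (3)
The nim-sum is 3 ≠ 0, so this is an N-position: the player to move can win.

N-position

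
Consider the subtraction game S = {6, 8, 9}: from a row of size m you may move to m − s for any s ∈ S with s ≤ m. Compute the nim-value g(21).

Grundy values for subtraction set {6, 8, 9}:
k:     0  1  2  3  4  5  6  7  8  9 10 11 12 13 14 15 16 17 18 19 20 21
g(k):  0  0  0  0  0  0  1  1  1  1  1  1  2  2  2  0  0  0  0  0  0  1
So g(21) = 1.

1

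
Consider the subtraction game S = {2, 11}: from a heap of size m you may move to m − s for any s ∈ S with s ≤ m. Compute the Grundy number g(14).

0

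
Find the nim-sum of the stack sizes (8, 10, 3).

Nim-sum: 8 ^ 10 ^ 3 = 1.

1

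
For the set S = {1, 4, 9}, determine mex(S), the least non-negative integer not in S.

0 is not in the set, so the mex is 0.

0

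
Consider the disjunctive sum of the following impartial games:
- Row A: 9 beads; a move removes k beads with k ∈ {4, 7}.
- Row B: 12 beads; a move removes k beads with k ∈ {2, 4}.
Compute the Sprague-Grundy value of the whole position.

For row A, compute g(0), g(1), … with moves {4, 7}:
g(0) = mex{} = 0
g(1) = mex{} = 0
g(2) = mex{} = 0
g(3) = mex{} = 0
g(4) = mex{0} = 1
g(5) = mex{0} = 1
g(6) = mex{0} = 1
g(7) = mex{0} = 1
g(8) = mex{0,1} = 2
g(9) = mex{0,1} = 2
So g(9) = 2.
Grundy values for row B (subtraction set {2, 4}):
k:     0  1  2  3  4  5  6  7  8  9 10 11 12
g(k):  0  0  1  1  2  2  0  0  1  1  2  2  0
So g(12) = 0.
The value of a disjunctive sum is the nim-sum of the parts.
Combined value = 2 ⊕ 0 = 2.

2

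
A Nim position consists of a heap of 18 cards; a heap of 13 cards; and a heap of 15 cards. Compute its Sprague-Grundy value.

Compute the nim-sum pairwise:
18 ⊕ 13 = 31
31 ⊕ 15 = 16

16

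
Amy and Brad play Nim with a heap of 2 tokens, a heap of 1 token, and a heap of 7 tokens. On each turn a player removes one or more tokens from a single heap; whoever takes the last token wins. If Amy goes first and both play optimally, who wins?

Amy wins

Nim-sum: 2 ⊕ 1 ⊕ 7 = 4.
The nim-sum is 4 ≠ 0, so this is an N-position: the player to move can win; Amy has a winning move.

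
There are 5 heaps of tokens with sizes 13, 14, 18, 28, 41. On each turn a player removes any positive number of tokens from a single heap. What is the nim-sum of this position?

Compute the nim-sum pairwise:
13 ⊕ 14 = 3
3 ⊕ 18 = 17
17 ⊕ 28 = 13
13 ⊕ 41 = 36

36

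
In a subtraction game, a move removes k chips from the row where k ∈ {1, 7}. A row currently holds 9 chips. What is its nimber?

Grundy values for subtraction set {1, 7}:
g(0) = mex{} = 0
g(1) = mex{0} = 1
g(2) = mex{1} = 0
g(3) = mex{0} = 1
g(4) = mex{1} = 0
g(5) = mex{0} = 1
g(6) = mex{1} = 0
g(7) = mex{0} = 1
g(8) = mex{1} = 0
g(9) = mex{0} = 1
So g(9) = 1.

1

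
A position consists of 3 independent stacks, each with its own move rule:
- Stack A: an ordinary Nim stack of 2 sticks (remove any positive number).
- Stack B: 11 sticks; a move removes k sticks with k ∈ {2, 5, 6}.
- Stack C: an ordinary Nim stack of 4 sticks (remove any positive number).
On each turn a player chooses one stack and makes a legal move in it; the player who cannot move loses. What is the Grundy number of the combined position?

6

Stack A is a plain Nim stack of size 2, so its Grundy value is 2.
For stack B, compute g(0), g(1), … with moves {2, 5, 6}:
g(0) = mex{} = 0
g(1) = mex{} = 0
g(2) = mex{0} = 1
g(3) = mex{0} = 1
g(4) = mex{1} = 0
g(5) = mex{0,1} = 2
g(6) = mex{0} = 1
g(7) = mex{0,1,2} = 3
g(8) = mex{1} = 0
g(9) = mex{0,1,3} = 2
g(10) = mex{0,2} = 1
g(11) = mex{1,2} = 0
So g(11) = 0.
Stack C is a plain Nim stack of size 4, so its Grundy value is 4.
By the Sprague-Grundy theorem, the Grundy value of a sum of independent games is the XOR of the component values.
Combined value = 2 XOR 0 XOR 4 = 6.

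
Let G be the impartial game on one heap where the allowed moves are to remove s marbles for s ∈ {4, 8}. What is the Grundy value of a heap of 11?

2

Build the Grundy sequence with g(k) = mex{g(k−s) : s ∈ {4, 8}, s ≤ k}:
g(0) = mex{} = 0
g(1) = mex{} = 0
g(2) = mex{} = 0
g(3) = mex{} = 0
g(4) = mex{0} = 1
g(5) = mex{0} = 1
g(6) = mex{0} = 1
g(7) = mex{0} = 1
g(8) = mex{0,1} = 2
g(9) = mex{0,1} = 2
g(10) = mex{0,1} = 2
g(11) = mex{0,1} = 2
So g(11) = 2.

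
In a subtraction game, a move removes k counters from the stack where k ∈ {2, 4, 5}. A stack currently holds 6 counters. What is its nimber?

3

Compute g(0), g(1), … for moves {2, 4, 5}:
g(0) = mex{} = 0
g(1) = mex{} = 0
g(2) = mex{0} = 1
g(3) = mex{0} = 1
g(4) = mex{0,1} = 2
g(5) = mex{0,1} = 2
g(6) = mex{0,1,2} = 3
So g(6) = 3.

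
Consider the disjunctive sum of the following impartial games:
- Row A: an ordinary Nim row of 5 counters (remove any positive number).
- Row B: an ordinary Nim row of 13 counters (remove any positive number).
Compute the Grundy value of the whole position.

Row A is a plain Nim row of size 5, so its Grundy value is 5.
Row B is a plain Nim row of size 13, so its Grundy value is 13.
The value of a disjunctive sum is the nim-sum of the parts.
Combined value = 5 ⊕ 13 = 8.

8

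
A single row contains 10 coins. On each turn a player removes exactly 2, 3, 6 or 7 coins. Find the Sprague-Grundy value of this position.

Compute g(0), g(1), … for moves {2, 3, 6, 7}:
k:     0  1  2  3  4  5  6  7  8  9 10
g(k):  0  0  1  1  2  0  3  1  2  0  0
So g(10) = 0.

0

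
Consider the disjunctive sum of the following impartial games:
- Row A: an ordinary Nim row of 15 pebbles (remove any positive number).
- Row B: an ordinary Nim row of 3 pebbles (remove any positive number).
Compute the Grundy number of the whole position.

12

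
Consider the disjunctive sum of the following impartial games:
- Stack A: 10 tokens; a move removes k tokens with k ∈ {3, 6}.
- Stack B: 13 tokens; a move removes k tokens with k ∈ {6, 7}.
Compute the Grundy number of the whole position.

0

For stack A, compute g(0), g(1), … with moves {3, 6}:
k:     0  1  2  3  4  5  6  7  8  9 10
g(k):  0  0  0  1  1  1  2  2  2  0  0
So g(10) = 0.
Build the Grundy sequence for stack B with g(k) = mex{g(k−s) : s ∈ {6, 7}, s ≤ k}:
k:     0  1  2  3  4  5  6  7  8  9 10 11 12 13
g(k):  0  0  0  0  0  0  1  1  1  1  1  1  2  0
So g(13) = 0.
By the Sprague-Grundy theorem, the Grundy value of a sum of independent games is the XOR of the component values.
Combined value = 0 ⊕ 0 = 0.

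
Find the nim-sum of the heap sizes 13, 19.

Bitwise XOR of the heap sizes:
  01101  (13)
  10011  (19)
  -----
  11110  (30)

30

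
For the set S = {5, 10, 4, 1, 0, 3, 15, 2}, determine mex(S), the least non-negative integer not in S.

6

The values 0, 1, 2, 3, 4, 5 are all present; 6 is the first non-negative integer missing from the set.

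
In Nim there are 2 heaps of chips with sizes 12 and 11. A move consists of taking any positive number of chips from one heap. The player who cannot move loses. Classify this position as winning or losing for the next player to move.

Winning position

In binary:
  1100  (12)
  1011  (11)
  ----
  0111  (7)
The nim-sum is 7 ≠ 0, so this is an N-position: the player to move can win.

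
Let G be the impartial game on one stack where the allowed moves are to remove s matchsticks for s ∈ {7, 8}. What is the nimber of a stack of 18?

0

Compute g(0), g(1), … for moves {7, 8}:
k:     0  1  2  3  4  5  6  7  8  9 10 11 12 13 14 15 16 17 18
g(k):  0  0  0  0  0  0  0  1  1  1  1  1  1  1  2  0  0  0  0
So g(18) = 0.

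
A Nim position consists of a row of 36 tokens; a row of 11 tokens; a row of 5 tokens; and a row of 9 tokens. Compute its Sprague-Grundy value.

35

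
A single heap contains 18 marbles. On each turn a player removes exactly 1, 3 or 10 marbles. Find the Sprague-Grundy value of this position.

Compute g(0), g(1), … for moves {1, 3, 10}:
k:     0  1  2  3  4  5  6  7  8  9 10 11 12 13 14 15 16 17 18
g(k):  0  1  0  1  0  1  0  1  0  1  2  3  2  0  1  0  1  0  1
So g(18) = 1.

1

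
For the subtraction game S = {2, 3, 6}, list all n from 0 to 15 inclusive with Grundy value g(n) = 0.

0, 1, 5, 9, 10, 14

Grundy values for subtraction set {2, 3, 6}:
k:     0  1  2  3  4  5  6  7  8  9 10 11 12 13 14 15
g(k):  0  0  1  1  2  0  3  1  2  0  0  1  1  2  0  3
The P-positions (g = 0) in 0..15 are 0, 1, 5, 9, 10, 14.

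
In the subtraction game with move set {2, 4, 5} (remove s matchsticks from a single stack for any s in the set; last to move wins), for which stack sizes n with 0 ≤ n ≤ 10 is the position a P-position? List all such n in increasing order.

0, 1, 7, 8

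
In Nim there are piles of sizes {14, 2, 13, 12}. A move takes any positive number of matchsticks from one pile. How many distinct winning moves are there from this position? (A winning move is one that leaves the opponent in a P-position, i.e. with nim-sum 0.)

3

Nim-sum: 14 ⊕ 2 ⊕ 13 ⊕ 12 = 13.
The overall nim-sum is X = 13. A pile of size p has a winning move iff p XOR X < p (reduce it to p XOR X).
  14: 14 XOR 13 = 3 < 14 — winning move (to 3).
  2: 2 XOR 13 = 15 ≥ 2 — no move.
  13: 13 XOR 13 = 0 < 13 — winning move (to 0).
  12: 12 XOR 13 = 1 < 12 — winning move (to 1).
That gives 3 winning moves.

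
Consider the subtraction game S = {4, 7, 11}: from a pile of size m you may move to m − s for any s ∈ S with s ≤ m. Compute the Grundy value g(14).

3

Grundy values for subtraction set {4, 7, 11}:
k:     0  1  2  3  4  5  6  7  8  9 10 11 12 13 14
g(k):  0  0  0  0  1  1  1  1  2  2  2  2  3  3  3
So g(14) = 3.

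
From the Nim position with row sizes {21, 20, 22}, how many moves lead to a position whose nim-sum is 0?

3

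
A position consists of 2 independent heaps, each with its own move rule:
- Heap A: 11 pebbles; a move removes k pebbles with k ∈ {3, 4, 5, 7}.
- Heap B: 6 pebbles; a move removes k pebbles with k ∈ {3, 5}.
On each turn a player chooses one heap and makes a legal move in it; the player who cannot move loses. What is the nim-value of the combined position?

2

Grundy values for heap A (subtraction set {3, 4, 5, 7}):
g(0) = mex{} = 0
g(1) = mex{} = 0
g(2) = mex{} = 0
g(3) = mex{0} = 1
g(4) = mex{0} = 1
g(5) = mex{0} = 1
g(6) = mex{0,1} = 2
g(7) = mex{0,1} = 2
g(8) = mex{0,1} = 2
g(9) = mex{0,1,2} = 3
g(10) = mex{1,2} = 0
g(11) = mex{1,2} = 0
So g(11) = 0.
For heap B, compute g(0), g(1), … with moves {3, 5}:
g(0) = mex{} = 0
g(1) = mex{} = 0
g(2) = mex{} = 0
g(3) = mex{0} = 1
g(4) = mex{0} = 1
g(5) = mex{0} = 1
g(6) = mex{0,1} = 2
So g(6) = 2.
By the Sprague-Grundy theorem, the Grundy value of a sum of independent games is the XOR of the component values.
Combined value = 0 ⊕ 2 = 2.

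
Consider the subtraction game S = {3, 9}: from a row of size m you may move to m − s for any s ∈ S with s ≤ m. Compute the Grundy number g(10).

1

Compute g(0), g(1), … for moves {3, 9}:
k:     0  1  2  3  4  5  6  7  8  9 10
g(k):  0  0  0  1  1  1  0  0  0  1  1
So g(10) = 1.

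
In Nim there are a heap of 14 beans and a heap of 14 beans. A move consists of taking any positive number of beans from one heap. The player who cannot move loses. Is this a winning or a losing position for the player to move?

Losing position

Compute the nim-sum pairwise:
14 ^ 14 = 0
The nim-sum is 0, so this is a P-position: the player to move is in a losing position under optimal play.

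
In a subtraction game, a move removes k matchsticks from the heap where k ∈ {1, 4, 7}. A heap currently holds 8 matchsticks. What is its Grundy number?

0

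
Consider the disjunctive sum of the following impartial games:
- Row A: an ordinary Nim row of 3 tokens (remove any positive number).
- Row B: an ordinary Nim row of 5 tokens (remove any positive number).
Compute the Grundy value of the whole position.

Row A is a plain Nim row of size 3, so its Grundy value is 3.
Row B is a plain Nim row of size 5, so its Grundy value is 5.
The value of a disjunctive sum is the nim-sum of the parts.
Combined value = 3 ⊕ 5 = 6.

6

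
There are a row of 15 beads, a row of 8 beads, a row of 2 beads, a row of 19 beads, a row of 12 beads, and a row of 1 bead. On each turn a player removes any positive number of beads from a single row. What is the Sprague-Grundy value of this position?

27

Compute the nim-sum pairwise:
15 ⊕ 8 = 7
7 ⊕ 2 = 5
5 ⊕ 19 = 22
22 ⊕ 12 = 26
26 ⊕ 1 = 27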